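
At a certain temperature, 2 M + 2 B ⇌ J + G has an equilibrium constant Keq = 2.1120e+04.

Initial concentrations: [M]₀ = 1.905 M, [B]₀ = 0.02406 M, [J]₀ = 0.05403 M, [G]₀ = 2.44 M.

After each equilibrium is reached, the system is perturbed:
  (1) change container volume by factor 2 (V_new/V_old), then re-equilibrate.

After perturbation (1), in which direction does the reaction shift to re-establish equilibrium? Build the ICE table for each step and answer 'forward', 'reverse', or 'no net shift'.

Direction: reverse

Q₀ = 62.75 vs Keq = 2.1120e+04 ⇒ Q<K, forward
Step 1:
                    M           B           J           G
  Initial       1.905     0.02406     0.05403        2.44
  Change      -0.0226     -0.0226      0.0113      0.0113
  Equil         1.882    0.001463     0.06533       2.451
  solve Keq expr → x = 0.0113; check Q = 2.1120e+04
Then change container volume by factor 2 (V_new/V_old).
Step 2:
                    M           B           J           G
  Initial      0.9412  7.3141e-04     0.03266       1.226
  Change   7.2197e-04  7.2197e-04 -3.6099e-04 -3.6099e-04
  Equil        0.9419    0.001453      0.0323       1.225
  solve Keq expr → x = -3.6099e-04; check Q = 2.1120e+04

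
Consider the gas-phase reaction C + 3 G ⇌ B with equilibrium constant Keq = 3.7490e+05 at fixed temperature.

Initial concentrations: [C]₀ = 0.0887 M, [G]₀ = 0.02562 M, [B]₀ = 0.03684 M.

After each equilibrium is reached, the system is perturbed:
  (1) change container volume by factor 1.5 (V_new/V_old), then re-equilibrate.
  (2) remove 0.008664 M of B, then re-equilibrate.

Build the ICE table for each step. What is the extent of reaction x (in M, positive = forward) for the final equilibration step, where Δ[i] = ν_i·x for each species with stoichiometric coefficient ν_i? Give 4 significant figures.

x = 4.0917e-04 M

Q₀ = 2.4698e+04 vs Keq = 3.7490e+05 ⇒ Q<K, forward
Step 1:
                  C         G         B
  init       0.0887   0.02562   0.03684
  Δ       -0.004877  -0.01463  0.004877
  eq        0.08382   0.01099   0.04172
  solve Keq expr → x = 0.004877; check Q = 3.7490e+05
Then change container volume by factor 1.5 (V_new/V_old).
Step 2:
                  C         G         B
  init      0.05588  0.007327   0.02781
  Δ        0.001146  0.003437 -0.001146
  eq        0.05703   0.01076   0.02667
  solve Keq expr → x = -0.001146; check Q = 3.7490e+05
Then remove 0.008664 M of B.
Step 3:
                  C         G         B
  init      0.05703   0.01076     0.018
  Δ       -4.0917e-04 -0.001228 4.0917e-04
  eq        0.05662  0.009537   0.01841
  solve Keq expr → x = 4.0917e-04; check Q = 3.7490e+05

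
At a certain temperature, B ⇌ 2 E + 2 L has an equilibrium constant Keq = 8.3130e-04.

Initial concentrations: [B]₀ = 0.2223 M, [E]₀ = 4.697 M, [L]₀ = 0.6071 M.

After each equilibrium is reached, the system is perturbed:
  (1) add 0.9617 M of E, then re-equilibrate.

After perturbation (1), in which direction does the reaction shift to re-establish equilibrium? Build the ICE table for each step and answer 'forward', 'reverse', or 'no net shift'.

Q₀ = 36.58 vs Keq = 8.3130e-04 ⇒ Q>K, reverse
Step 1:
                    B           E           L
  I            0.2223       4.697      0.6071
  C             0.301      -0.602      -0.602
  E            0.5233       4.095    0.005093
  solve Keq expr → x = -0.301; check Q = 8.3130e-04
Then add 0.9617 M of E.
Step 2:
                    B           E           L
  I            0.5233       5.057    0.005093
  C        4.8299e-04 -9.6598e-04 -9.6598e-04
  E            0.5238       5.056    0.004127
  solve Keq expr → x = -4.8299e-04; check Q = 8.3130e-04

Direction: reverse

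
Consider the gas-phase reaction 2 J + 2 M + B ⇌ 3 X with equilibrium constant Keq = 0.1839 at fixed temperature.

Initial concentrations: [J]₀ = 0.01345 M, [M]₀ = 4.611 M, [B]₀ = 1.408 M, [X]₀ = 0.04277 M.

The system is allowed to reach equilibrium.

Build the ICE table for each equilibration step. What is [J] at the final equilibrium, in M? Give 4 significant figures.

[J]_eq = 0.005475 M

Q₀ = 0.01445 vs Keq = 0.1839 ⇒ Q<K, forward
Step 1:
                    J           M           B           X
  Initial     0.01345       4.611       1.408     0.04277
  Change    -0.007975   -0.007975   -0.003988     0.01196
  Equil      0.005475       4.603       1.404     0.05473
  solve Keq expr → x = 0.003988; check Q = 0.1839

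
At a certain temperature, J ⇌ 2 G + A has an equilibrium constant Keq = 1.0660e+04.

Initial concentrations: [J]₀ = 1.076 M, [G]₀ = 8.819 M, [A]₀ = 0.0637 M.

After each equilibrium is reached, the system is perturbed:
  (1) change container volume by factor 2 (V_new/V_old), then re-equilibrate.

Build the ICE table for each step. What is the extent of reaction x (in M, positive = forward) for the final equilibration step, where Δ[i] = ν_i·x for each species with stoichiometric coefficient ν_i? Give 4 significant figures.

Q₀ = 4.604 vs Keq = 1.0660e+04 ⇒ Q<K, forward
Step 1:
                  J         G         A
  init        1.076     8.819    0.0637
  Δ          -1.063     2.127     1.063
  eq        0.01267     10.95     1.127
  solve Keq expr → x = 1.063; check Q = 1.0660e+04
Then change container volume by factor 2 (V_new/V_old).
Step 2:
                  J         G         A
  init     0.006333     5.473    0.5635
  Δ       -0.004731  0.009462  0.004731
  eq       0.001602     5.482    0.5682
  solve Keq expr → x = 0.004731; check Q = 1.0660e+04

x = 0.004731 M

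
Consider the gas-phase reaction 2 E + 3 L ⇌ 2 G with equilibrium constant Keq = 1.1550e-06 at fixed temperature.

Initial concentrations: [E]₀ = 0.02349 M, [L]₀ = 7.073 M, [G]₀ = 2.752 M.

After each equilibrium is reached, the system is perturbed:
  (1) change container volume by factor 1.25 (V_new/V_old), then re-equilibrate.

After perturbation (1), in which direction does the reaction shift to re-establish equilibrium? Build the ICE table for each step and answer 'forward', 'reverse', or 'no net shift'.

Direction: reverse

Q₀ = 38.79 vs Keq = 1.1550e-06 ⇒ Q>K, reverse
Step 1:
                   E          L          G
  I          0.02349      7.073      2.752
  C            2.647       3.97     -2.647
  E             2.67      11.04     0.1053
  solve Keq expr → x = -1.323; check Q = 1.1550e-06
Then change container volume by factor 1.25 (V_new/V_old).
Step 2:
                   E          L          G
  I            2.136      8.834    0.08425
  C          0.02296    0.03444   -0.02296
  E            2.159      8.869    0.06129
  solve Keq expr → x = -0.01148; check Q = 1.1550e-06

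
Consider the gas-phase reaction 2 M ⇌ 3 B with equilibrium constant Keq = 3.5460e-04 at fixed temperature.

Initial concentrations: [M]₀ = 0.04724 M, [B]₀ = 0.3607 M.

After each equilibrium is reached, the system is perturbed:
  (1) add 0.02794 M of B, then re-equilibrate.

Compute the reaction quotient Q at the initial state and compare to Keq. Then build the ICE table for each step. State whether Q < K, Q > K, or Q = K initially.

Q₀ = 21.03 vs Keq = 3.5460e-04 ⇒ Q>K, reverse
Step 1:
                   M          B
  init       0.04724     0.3607
  Δ           0.2208    -0.3313
  eq          0.2681    0.02943
  solve Keq expr → x = -0.1104; check Q = 3.5460e-04
Then add 0.02794 M of B.
Step 2:
                   M          B
  init        0.2681    0.05737
  Δ          0.01777   -0.02665
  eq          0.2859    0.03071
  solve Keq expr → x = -0.008885; check Q = 3.5460e-04

Q₀ = 21.03; Q > K (proceeds reverse)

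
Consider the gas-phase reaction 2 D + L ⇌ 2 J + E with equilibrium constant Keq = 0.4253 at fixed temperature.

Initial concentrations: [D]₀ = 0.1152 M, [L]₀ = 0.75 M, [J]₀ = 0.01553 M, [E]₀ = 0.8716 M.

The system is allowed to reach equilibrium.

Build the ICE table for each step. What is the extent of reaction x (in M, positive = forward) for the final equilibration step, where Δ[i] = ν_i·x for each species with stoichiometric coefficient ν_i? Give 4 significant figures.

Q₀ = 0.02112 vs Keq = 0.4253 ⇒ Q<K, forward
Step 1:
                   D          L          J          E
  Initial     0.1152       0.75    0.01553     0.8716
  Change    -0.03312   -0.01656    0.03312    0.01656
  Equil      0.08208     0.7334    0.04865     0.8882
  solve Keq expr → x = 0.01656; check Q = 0.4253

x = 0.01656 M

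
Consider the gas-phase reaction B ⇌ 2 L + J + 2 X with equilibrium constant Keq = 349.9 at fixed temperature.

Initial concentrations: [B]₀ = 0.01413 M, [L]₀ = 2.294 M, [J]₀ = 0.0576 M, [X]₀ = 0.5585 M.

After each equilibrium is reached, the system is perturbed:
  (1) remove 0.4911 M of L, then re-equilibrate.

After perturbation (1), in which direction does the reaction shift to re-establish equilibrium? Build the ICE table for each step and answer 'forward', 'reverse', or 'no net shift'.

Q₀ = 6.691 vs Keq = 349.9 ⇒ Q<K, forward
Step 1:
                    B           L           J           X
  Initial     0.01413       2.294      0.0576      0.5585
  Change     -0.01375     0.02751     0.01375     0.02751
  Equil    3.7741e-04       2.322     0.07135       0.586
  solve Keq expr → x = 0.01375; check Q = 349.9
Then remove 0.4911 M of L.
Step 2:
                    B           L           J           X
  Initial  3.7741e-04        1.83     0.07135       0.586
  Change  -1.4202e-04  2.8404e-04  1.4202e-04  2.8404e-04
  Equil    2.3539e-04       1.831     0.07149      0.5863
  solve Keq expr → x = 1.4202e-04; check Q = 349.9

Direction: forward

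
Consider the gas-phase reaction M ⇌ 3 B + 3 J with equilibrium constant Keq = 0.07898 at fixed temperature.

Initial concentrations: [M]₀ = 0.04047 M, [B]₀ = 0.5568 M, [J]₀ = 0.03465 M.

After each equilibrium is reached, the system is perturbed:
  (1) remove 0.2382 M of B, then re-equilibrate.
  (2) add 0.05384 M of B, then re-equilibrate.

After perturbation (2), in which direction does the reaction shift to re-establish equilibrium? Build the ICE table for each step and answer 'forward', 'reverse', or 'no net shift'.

Direction: reverse

Q₀ = 1.7745e-04 vs Keq = 0.07898 ⇒ Q<K, forward
Step 1:
                  M         B         J
  Initial   0.04047    0.5568   0.03465
  Change   -0.03237   0.09711   0.09711
  Equil    0.008099    0.6539    0.1318
  solve Keq expr → x = 0.03237; check Q = 0.07898
Then remove 0.2382 M of B.
Step 2:
                  M         B         J
  Initial  0.008099    0.4157    0.1318
  Change  -0.004921   0.01476   0.01476
  Equil    0.003178    0.4305    0.1465
  solve Keq expr → x = 0.004921; check Q = 0.07898
Then add 0.05384 M of B.
Step 3:
                  M         B         J
  Initial  0.003178    0.4843    0.1465
  Change  9.9757e-04 -0.002993 -0.002993
  Equil    0.004175    0.4813    0.1435
  solve Keq expr → x = -9.9757e-04; check Q = 0.07898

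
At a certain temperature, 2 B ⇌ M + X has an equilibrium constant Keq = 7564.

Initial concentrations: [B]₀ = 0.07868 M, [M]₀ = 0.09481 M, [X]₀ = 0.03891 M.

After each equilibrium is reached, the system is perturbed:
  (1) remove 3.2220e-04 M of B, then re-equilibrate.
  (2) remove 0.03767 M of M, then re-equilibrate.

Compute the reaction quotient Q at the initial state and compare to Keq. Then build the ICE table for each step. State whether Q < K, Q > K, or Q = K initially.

Q₀ = 0.5959 vs Keq = 7564 ⇒ Q<K, forward
Step 1:
                  B         M         X
  init      0.07868   0.09481   0.03891
  Δ        -0.07751   0.03875   0.03875
  eq       0.001171    0.1336   0.07766
  solve Keq expr → x = 0.03875; check Q = 7564
Then remove 3.2220e-04 M of B.
Step 2:
                  B         M         X
  init    8.4886e-04    0.1336   0.07766
  Δ       3.2029e-04 -1.6015e-04 -1.6015e-04
  eq       0.001169    0.1334    0.0775
  solve Keq expr → x = -1.6015e-04; check Q = 7564
Then remove 0.03767 M of M.
Step 3:
                  B         M         X
  init     0.001169   0.09573    0.0775
  Δ       -1.7770e-04 8.8852e-05 8.8852e-05
  eq      9.9145e-04   0.09582   0.07759
  solve Keq expr → x = 8.8852e-05; check Q = 7564

Q₀ = 0.5959; Q < K (proceeds forward)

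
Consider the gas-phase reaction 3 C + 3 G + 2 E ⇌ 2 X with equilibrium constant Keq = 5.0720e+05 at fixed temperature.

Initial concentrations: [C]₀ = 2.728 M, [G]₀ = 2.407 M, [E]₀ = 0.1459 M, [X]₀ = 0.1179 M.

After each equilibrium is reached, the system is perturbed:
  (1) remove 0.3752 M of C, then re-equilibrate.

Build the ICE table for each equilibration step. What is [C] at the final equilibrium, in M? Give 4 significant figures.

Q₀ = 0.002307 vs Keq = 5.0720e+05 ⇒ Q<K, forward
Step 1:
                    C           G           E           X
  Initial       2.728       2.407      0.1459      0.1179
  Change      -0.2188     -0.2188     -0.1459      0.1459
  Equil         2.509       2.188  2.8788e-05      0.2638
  solve Keq expr → x = 0.07294; check Q = 5.0720e+05
Then remove 0.3752 M of C.
Step 2:
                    C           G           E           X
  Initial       2.134       2.188  2.8788e-05      0.2638
  Change   1.1873e-05  1.1873e-05  7.9151e-06 -7.9151e-06
  Equil         2.134       2.188  3.6703e-05      0.2638
  solve Keq expr → x = -3.9575e-06; check Q = 5.0720e+05

[C]_eq = 2.134 M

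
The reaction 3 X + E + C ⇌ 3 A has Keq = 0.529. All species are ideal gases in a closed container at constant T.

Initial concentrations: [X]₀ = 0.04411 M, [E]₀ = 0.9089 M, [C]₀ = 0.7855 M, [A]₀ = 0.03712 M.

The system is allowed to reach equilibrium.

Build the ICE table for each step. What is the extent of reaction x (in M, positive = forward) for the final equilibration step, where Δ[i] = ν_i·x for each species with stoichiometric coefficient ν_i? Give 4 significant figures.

Q₀ = 0.8347 vs Keq = 0.529 ⇒ Q>K, reverse
Step 1:
                    X           E           C           A
  init        0.04411      0.9089      0.7855     0.03712
  Δ          0.003023    0.001008    0.001008   -0.003023
  eq          0.04713      0.9099      0.7865      0.0341
  solve Keq expr → x = -0.001008; check Q = 0.529

x = -0.001008 M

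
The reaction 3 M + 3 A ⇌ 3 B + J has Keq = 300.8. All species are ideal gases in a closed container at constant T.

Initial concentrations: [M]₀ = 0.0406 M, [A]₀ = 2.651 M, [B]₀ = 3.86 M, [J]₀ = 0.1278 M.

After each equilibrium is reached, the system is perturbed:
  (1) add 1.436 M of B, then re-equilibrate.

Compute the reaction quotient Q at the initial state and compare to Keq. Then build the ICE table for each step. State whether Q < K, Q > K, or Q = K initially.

Q₀ = 5895 vs Keq = 300.8 ⇒ Q>K, reverse
Step 1:
                    M           A           B           J
  init         0.0406       2.651        3.86      0.1278
  Δ           0.05911     0.05911    -0.05911     -0.0197
  eq          0.09971        2.71       3.801      0.1081
  solve Keq expr → x = -0.0197; check Q = 300.8
Then add 1.436 M of B.
Step 2:
                    M           A           B           J
  init        0.09971        2.71       5.237      0.1081
  Δ           0.03089     0.03089    -0.03089     -0.0103
  eq           0.1306       2.741       5.206      0.0978
  solve Keq expr → x = -0.0103; check Q = 300.8

Q₀ = 5895; Q > K (proceeds reverse)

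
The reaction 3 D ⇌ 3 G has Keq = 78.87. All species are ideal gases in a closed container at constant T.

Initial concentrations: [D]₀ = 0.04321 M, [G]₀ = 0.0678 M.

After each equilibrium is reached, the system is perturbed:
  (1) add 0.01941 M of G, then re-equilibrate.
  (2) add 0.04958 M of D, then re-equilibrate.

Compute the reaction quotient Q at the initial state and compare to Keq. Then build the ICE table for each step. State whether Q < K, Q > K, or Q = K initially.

Q₀ = 3.863; Q < K (proceeds forward)

Q₀ = 3.863 vs Keq = 78.87 ⇒ Q<K, forward
Step 1:
                   D          G
  I          0.04321     0.0678
  C         -0.02222    0.02222
  E          0.02099    0.09002
  solve Keq expr → x = 0.007406; check Q = 78.87
Then add 0.01941 M of G.
Step 2:
                   D          G
  I          0.02099     0.1094
  C          0.00367   -0.00367
  E          0.02466     0.1058
  solve Keq expr → x = -0.001223; check Q = 78.87
Then add 0.04958 M of D.
Step 3:
                   D          G
  I          0.07424     0.1058
  C          -0.0402     0.0402
  E          0.03404      0.146
  solve Keq expr → x = 0.0134; check Q = 78.87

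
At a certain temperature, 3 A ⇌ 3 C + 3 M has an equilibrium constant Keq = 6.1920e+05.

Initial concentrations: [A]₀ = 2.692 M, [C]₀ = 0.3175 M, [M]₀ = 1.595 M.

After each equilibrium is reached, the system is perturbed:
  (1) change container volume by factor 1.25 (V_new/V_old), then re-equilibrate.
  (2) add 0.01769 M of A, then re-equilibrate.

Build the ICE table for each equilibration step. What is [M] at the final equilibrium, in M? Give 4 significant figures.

[M]_eq = 3.355 M

Q₀ = 0.006657 vs Keq = 6.1920e+05 ⇒ Q<K, forward
Step 1:
                    A           C           M
  Initial       2.692      0.3175       1.595
  Change       -2.552       2.552       2.552
  Equil        0.1396        2.87       4.147
  solve Keq expr → x = 0.8508; check Q = 6.1920e+05
Then change container volume by factor 1.25 (V_new/V_old).
Step 2:
                    A           C           M
  Initial      0.1117       2.296       3.318
  Change     -0.02096     0.02096     0.02096
  Equil       0.09076       2.317       3.339
  solve Keq expr → x = 0.006986; check Q = 6.1920e+05
Then add 0.01769 M of A.
Step 3:
                    A           C           M
  Initial      0.1084       2.317       3.339
  Change     -0.01659     0.01659     0.01659
  Equil       0.09186       2.333       3.355
  solve Keq expr → x = 0.005529; check Q = 6.1920e+05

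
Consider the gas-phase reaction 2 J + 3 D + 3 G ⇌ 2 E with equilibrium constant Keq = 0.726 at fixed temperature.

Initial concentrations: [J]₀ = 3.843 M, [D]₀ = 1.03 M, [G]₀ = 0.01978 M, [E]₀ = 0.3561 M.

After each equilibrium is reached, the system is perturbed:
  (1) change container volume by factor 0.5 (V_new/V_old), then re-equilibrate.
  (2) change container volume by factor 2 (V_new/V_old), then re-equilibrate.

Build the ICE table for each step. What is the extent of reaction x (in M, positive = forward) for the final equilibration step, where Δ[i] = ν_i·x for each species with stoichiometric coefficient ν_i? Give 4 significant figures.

Q₀ = 1015 vs Keq = 0.726 ⇒ Q>K, reverse
Step 1:
                   J          D          G          E
  init         3.843       1.03    0.01978     0.3561
  Δ          0.09179     0.1377     0.1377   -0.09179
  eq           3.935      1.168     0.1575     0.2643
  solve Keq expr → x = -0.04589; check Q = 0.726
Then change container volume by factor 0.5 (V_new/V_old).
Step 2:
                   J          D          G          E
  init          7.87      2.335     0.3149     0.5286
  Δ          -0.1415    -0.2122    -0.2122     0.1415
  eq           7.728      2.123     0.1027     0.6701
  solve Keq expr → x = 0.07075; check Q = 0.726
Then change container volume by factor 2 (V_new/V_old).
Step 3:
                   J          D          G          E
  init         3.864      1.062    0.05133     0.3351
  Δ          0.07075     0.1061     0.1061   -0.07075
  eq           3.935      1.168     0.1575     0.2643
  solve Keq expr → x = -0.03537; check Q = 0.726

x = -0.03537 M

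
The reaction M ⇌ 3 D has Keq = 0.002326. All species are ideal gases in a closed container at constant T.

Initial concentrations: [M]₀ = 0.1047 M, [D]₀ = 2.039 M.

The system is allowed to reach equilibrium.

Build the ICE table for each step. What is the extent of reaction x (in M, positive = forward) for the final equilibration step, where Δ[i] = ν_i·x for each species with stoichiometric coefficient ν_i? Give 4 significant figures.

Q₀ = 80.97 vs Keq = 0.002326 ⇒ Q>K, reverse
Step 1:
                    M           D
  I            0.1047       2.039
  C            0.6396      -1.919
  E            0.7443      0.1201
  solve Keq expr → x = -0.6396; check Q = 0.002326

x = -0.6396 M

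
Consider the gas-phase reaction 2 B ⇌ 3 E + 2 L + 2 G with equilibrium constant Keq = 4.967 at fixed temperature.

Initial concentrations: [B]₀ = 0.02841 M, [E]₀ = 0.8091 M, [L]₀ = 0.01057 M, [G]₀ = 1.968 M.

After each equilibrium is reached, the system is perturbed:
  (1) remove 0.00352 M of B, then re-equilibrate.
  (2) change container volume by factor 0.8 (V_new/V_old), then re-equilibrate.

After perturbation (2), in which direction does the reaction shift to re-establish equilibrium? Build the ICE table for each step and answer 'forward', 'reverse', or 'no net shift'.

Q₀ = 0.284 vs Keq = 4.967 ⇒ Q<K, forward
Step 1:
                   B          E          L          G
  init       0.02841     0.8091    0.01057      1.968
  Δ         -0.01277    0.01916    0.01277    0.01277
  eq         0.01564     0.8283    0.02334      1.981
  solve Keq expr → x = 0.006386; check Q = 4.967
Then remove 0.00352 M of B.
Step 2:
                   B          E          L          G
  init       0.01212     0.8283    0.02334      1.981
  Δ         0.002052  -0.003077  -0.002052  -0.002052
  eq         0.01417     0.8252    0.02129      1.979
  solve Keq expr → x = -0.001026; check Q = 4.967
Then change container volume by factor 0.8 (V_new/V_old).
Step 3:
                   B          E          L          G
  init       0.01771      1.031    0.02661      2.473
  Δ         0.005947  -0.008921  -0.005947  -0.005947
  eq         0.02366      1.023    0.02067      2.467
  solve Keq expr → x = -0.002974; check Q = 4.967

Direction: reverse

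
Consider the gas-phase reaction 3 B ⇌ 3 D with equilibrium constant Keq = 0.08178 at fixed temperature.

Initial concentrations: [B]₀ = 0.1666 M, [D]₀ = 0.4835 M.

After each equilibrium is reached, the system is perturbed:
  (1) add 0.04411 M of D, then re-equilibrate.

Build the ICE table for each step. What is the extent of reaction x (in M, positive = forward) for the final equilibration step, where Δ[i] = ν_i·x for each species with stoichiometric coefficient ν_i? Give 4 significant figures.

Q₀ = 24.44 vs Keq = 0.08178 ⇒ Q>K, reverse
Step 1:
                    B           D
  I            0.1666      0.4835
  C            0.2867     -0.2867
  E            0.4533      0.1968
  solve Keq expr → x = -0.09558; check Q = 0.08178
Then add 0.04411 M of D.
Step 2:
                    B           D
  I            0.4533      0.2409
  C           0.03076    -0.03076
  E            0.4841      0.2101
  solve Keq expr → x = -0.01025; check Q = 0.08178

x = -0.01025 M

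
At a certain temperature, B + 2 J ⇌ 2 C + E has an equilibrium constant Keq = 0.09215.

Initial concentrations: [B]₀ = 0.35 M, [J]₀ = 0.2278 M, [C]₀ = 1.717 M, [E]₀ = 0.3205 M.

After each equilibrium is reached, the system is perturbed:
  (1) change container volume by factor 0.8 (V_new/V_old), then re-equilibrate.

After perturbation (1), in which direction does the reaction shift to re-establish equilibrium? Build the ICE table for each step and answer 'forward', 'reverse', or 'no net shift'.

Q₀ = 52.02 vs Keq = 0.09215 ⇒ Q>K, reverse
Step 1:
                  B         J         C         E
  init         0.35    0.2278     1.717    0.3205
  Δ          0.2906    0.5811   -0.5811   -0.2906
  eq         0.6406    0.8089     1.136   0.02994
  solve Keq expr → x = -0.2906; check Q = 0.09215
Then change container volume by factor 0.8 (V_new/V_old).
Step 2:
                  B         J         C         E
  init       0.8007     1.011      1.42   0.03742
  Δ               0         0         0         0
  eq         0.8007     1.011      1.42   0.03742
  solve Keq expr → x = 0; check Q = 0.09215

Direction: no net shift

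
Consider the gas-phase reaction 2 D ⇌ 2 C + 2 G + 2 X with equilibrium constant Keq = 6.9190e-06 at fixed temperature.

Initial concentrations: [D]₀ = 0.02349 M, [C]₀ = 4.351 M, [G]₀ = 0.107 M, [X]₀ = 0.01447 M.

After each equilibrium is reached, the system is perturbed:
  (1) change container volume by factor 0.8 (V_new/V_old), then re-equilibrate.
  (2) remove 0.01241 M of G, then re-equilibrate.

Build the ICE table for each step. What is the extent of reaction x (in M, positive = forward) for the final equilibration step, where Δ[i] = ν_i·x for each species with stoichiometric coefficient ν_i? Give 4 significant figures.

x = 1.1789e-05 M

Q₀ = 0.08225 vs Keq = 6.9190e-06 ⇒ Q>K, reverse
Step 1:
                    D           C           G           X
  init        0.02349       4.351       0.107     0.01447
  Δ           0.01422    -0.01422    -0.01422    -0.01422
  eq          0.03771       4.337     0.09278  2.4655e-04
  solve Keq expr → x = -0.007112; check Q = 6.9190e-06
Then change container volume by factor 0.8 (V_new/V_old).
Step 2:
                    D           C           G           X
  init        0.04714       5.421       0.116  3.0819e-04
  Δ        1.1030e-04 -1.1030e-04 -1.1030e-04 -1.1030e-04
  eq          0.04725       5.421      0.1159  1.9790e-04
  solve Keq expr → x = -5.5148e-05; check Q = 6.9190e-06
Then remove 0.01241 M of G.
Step 3:
                    D           C           G           X
  init        0.04725       5.421      0.1035  1.9790e-04
  Δ       -2.3578e-05  2.3578e-05  2.3578e-05  2.3578e-05
  eq          0.04723       5.421      0.1035  2.2148e-04
  solve Keq expr → x = 1.1789e-05; check Q = 6.9190e-06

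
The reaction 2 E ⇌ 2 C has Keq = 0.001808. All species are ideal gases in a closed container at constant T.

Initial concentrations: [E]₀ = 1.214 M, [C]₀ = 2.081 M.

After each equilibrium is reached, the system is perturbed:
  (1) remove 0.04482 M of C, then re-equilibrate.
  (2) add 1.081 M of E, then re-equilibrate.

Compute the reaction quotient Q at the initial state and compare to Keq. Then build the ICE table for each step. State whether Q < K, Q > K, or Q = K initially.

Q₀ = 2.938; Q > K (proceeds reverse)

Q₀ = 2.938 vs Keq = 0.001808 ⇒ Q>K, reverse
Step 1:
                   E          C
  Initial      1.214      2.081
  Change       1.947     -1.947
  Equil        3.161     0.1344
  solve Keq expr → x = -0.9733; check Q = 0.001808
Then remove 0.04482 M of C.
Step 2:
                   E          C
  Initial      3.161    0.08957
  Change    -0.04299    0.04299
  Equil        3.118     0.1326
  solve Keq expr → x = 0.0215; check Q = 0.001808
Then add 1.081 M of E.
Step 3:
                   E          C
  Initial      4.199     0.1326
  Change    -0.04409    0.04409
  Equil        4.155     0.1767
  solve Keq expr → x = 0.02205; check Q = 0.001808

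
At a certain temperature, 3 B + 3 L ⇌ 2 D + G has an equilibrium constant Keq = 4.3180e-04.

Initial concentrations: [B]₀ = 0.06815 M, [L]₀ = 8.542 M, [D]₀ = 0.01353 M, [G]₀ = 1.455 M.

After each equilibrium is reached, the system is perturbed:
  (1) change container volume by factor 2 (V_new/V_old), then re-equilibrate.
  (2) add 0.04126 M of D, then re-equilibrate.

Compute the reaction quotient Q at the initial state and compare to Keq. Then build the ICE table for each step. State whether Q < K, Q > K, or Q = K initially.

Q₀ = 0.00135 vs Keq = 4.3180e-04 ⇒ Q>K, reverse
Step 1:
                  B         L         D         G
  Initial   0.06815     8.542   0.01353     1.455
  Change   0.006982  0.006982 -0.004655 -0.002327
  Equil     0.07513     8.549  0.008875     1.453
  solve Keq expr → x = -0.002327; check Q = 4.3180e-04
Then change container volume by factor 2 (V_new/V_old).
Step 2:
                  B         L         D         G
  Initial   0.03757     4.274  0.004438    0.7263
  Change   0.003919  0.003919 -0.002613 -0.001306
  Equil     0.04149     4.278  0.001825     0.725
  solve Keq expr → x = -0.001306; check Q = 4.3180e-04
Then add 0.04126 M of D.
Step 3:
                  B         L         D         G
  Initial   0.04149     4.278   0.04308     0.725
  Change    0.05466   0.05466  -0.03644  -0.01822
  Equil     0.09614     4.333  0.006646    0.7068
  solve Keq expr → x = -0.01822; check Q = 4.3180e-04

Q₀ = 0.00135; Q > K (proceeds reverse)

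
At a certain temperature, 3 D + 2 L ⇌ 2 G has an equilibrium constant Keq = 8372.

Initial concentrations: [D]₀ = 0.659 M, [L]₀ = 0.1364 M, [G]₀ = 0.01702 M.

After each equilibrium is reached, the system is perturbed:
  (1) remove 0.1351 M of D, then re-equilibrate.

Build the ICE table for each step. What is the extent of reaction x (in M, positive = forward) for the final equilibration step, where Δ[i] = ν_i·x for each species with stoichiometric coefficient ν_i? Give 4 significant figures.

Q₀ = 0.0544 vs Keq = 8372 ⇒ Q<K, forward
Step 1:
                    D           L           G
  Initial       0.659      0.1364     0.01702
  Change      -0.1969     -0.1312      0.1312
  Equil        0.4621    0.005158      0.1483
  solve Keq expr → x = 0.06562; check Q = 8372
Then remove 0.1351 M of D.
Step 2:
                    D           L           G
  Initial       0.327    0.005158      0.1483
  Change     0.004714    0.003143   -0.003143
  Equil        0.3318      0.0083      0.1451
  solve Keq expr → x = -0.001571; check Q = 8372

x = -0.001571 M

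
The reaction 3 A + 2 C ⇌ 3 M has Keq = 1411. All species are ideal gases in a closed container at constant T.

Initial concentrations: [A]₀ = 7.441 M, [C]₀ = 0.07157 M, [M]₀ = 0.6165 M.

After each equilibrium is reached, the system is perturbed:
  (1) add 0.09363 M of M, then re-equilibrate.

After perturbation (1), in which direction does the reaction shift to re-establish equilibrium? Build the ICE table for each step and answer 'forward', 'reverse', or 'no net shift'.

Direction: reverse

Q₀ = 0.111 vs Keq = 1411 ⇒ Q<K, forward
Step 1:
                    A           C           M
  init          7.441     0.07157      0.6165
  Δ           -0.1061    -0.07075      0.1061
  eq            7.335  8.2321e-04      0.7226
  solve Keq expr → x = 0.03537; check Q = 1411
Then add 0.09363 M of M.
Step 2:
                    A           C           M
  init          7.335  8.2321e-04      0.8163
  Δ        2.4686e-04  1.6457e-04 -2.4686e-04
  eq            7.335  9.8779e-04       0.816
  solve Keq expr → x = -8.2287e-05; check Q = 1411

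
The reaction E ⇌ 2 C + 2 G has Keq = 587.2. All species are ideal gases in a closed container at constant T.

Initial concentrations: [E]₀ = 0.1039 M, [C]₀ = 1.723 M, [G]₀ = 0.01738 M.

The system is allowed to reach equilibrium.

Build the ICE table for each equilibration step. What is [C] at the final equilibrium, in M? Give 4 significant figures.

Q₀ = 0.008631 vs Keq = 587.2 ⇒ Q<K, forward
Step 1:
                  E         C         G
  init       0.1039     1.723   0.01738
  Δ         -0.1036    0.2072    0.2072
  eq      3.1988e-04      1.93    0.2245
  solve Keq expr → x = 0.1036; check Q = 587.2

[C]_eq = 1.93 M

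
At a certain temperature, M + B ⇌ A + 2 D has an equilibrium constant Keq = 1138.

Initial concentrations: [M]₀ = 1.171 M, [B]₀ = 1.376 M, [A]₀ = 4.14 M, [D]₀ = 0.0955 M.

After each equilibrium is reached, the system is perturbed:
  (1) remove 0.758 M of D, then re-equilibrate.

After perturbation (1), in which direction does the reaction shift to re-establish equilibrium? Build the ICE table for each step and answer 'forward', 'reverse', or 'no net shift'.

Direction: forward

Q₀ = 0.02343 vs Keq = 1138 ⇒ Q<K, forward
Step 1:
                    M           B           A           D
  Initial       1.171       1.376        4.14      0.0955
  Change       -1.088      -1.088       1.088       2.177
  Equil       0.08252      0.2875       5.228       2.272
  solve Keq expr → x = 1.088; check Q = 1138
Then remove 0.758 M of D.
Step 2:
                    M           B           A           D
  Initial     0.08252      0.2875       5.228       1.514
  Change     -0.03617    -0.03617     0.03617     0.07235
  Equil       0.04635      0.2513       5.265       1.587
  solve Keq expr → x = 0.03617; check Q = 1138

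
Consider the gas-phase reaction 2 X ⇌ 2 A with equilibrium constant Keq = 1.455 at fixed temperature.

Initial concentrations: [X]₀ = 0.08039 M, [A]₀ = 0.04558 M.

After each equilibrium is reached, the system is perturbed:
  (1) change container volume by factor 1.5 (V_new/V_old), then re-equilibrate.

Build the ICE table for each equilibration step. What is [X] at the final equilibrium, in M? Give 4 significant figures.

Q₀ = 0.3215 vs Keq = 1.455 ⇒ Q<K, forward
Step 1:
                    X           A
  init        0.08039     0.04558
  Δ          -0.02329     0.02329
  eq           0.0571     0.06887
  solve Keq expr → x = 0.01165; check Q = 1.455
Then change container volume by factor 1.5 (V_new/V_old).
Step 2:
                    X           A
  init        0.03806     0.04592
  Δ                 0           0
  eq          0.03806     0.04592
  solve Keq expr → x = 0; check Q = 1.455

[X]_eq = 0.03806 M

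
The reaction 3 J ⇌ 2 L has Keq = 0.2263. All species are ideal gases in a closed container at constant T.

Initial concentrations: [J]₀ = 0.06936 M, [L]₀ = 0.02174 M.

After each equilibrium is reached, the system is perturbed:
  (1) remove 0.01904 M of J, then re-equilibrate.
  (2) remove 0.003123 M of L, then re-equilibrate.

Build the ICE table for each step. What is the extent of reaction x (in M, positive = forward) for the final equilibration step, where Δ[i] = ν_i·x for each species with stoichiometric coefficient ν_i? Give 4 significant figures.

x = 0.001221 M

Q₀ = 1.416 vs Keq = 0.2263 ⇒ Q>K, reverse
Step 1:
                  J         L
  init      0.06936   0.02174
  Δ          0.0151  -0.01006
  eq        0.08446   0.01168
  solve Keq expr → x = -0.005032; check Q = 0.2263
Then remove 0.01904 M of J.
Step 2:
                  J         L
  init      0.06542   0.01168
  Δ        0.004361 -0.002908
  eq        0.06978  0.008768
  solve Keq expr → x = -0.001454; check Q = 0.2263
Then remove 0.003123 M of L.
Step 3:
                  J         L
  init      0.06978  0.005645
  Δ       -0.003663  0.002442
  eq        0.06611  0.008087
  solve Keq expr → x = 0.001221; check Q = 0.2263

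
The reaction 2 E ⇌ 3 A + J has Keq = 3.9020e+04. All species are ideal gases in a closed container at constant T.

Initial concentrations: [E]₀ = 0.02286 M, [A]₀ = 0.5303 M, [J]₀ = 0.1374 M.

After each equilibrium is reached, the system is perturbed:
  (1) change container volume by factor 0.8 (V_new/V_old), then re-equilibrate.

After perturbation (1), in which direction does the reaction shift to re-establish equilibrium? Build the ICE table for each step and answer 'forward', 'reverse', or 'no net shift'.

Direction: reverse

Q₀ = 39.21 vs Keq = 3.9020e+04 ⇒ Q<K, forward
Step 1:
                   E          A          J
  init       0.02286     0.5303     0.1374
  Δ         -0.02204    0.03305    0.01102
  eq      8.2465e-04     0.5634     0.1484
  solve Keq expr → x = 0.01102; check Q = 3.9020e+04
Then change container volume by factor 0.8 (V_new/V_old).
Step 2:
                   E          A          J
  init      0.001031     0.7042     0.1855
  Δ       2.5620e-04 -3.8431e-04 -1.2810e-04
  eq        0.001287     0.7038     0.1854
  solve Keq expr → x = -1.2810e-04; check Q = 3.9020e+04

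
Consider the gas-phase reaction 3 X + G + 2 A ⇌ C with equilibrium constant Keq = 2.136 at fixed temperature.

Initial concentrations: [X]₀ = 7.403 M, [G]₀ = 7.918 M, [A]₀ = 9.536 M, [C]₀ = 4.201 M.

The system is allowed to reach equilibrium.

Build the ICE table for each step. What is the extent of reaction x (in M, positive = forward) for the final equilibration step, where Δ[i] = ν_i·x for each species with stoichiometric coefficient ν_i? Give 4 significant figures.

Q₀ = 1.4381e-05 vs Keq = 2.136 ⇒ Q<K, forward
Step 1:
                    X           G           A           C
  init          7.403       7.918       9.536       4.201
  Δ            -7.114      -2.371      -4.743       2.371
  eq            0.289       5.547       4.793       6.572
  solve Keq expr → x = 2.371; check Q = 2.136

x = 2.371 M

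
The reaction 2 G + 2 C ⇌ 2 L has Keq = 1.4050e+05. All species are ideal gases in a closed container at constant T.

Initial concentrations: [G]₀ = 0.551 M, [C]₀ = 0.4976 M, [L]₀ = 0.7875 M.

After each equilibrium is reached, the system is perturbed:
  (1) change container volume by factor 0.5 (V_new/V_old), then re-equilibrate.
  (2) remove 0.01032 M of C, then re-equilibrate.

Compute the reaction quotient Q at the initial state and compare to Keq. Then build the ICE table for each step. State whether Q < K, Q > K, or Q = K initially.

Q₀ = 8.25 vs Keq = 1.4050e+05 ⇒ Q<K, forward
Step 1:
                  G         C         L
  Initial     0.551    0.4976    0.7875
  Change    -0.4607   -0.4607    0.4607
  Equil     0.09028   0.03688     1.248
  solve Keq expr → x = 0.2304; check Q = 1.4050e+05
Then change container volume by factor 0.5 (V_new/V_old).
Step 2:
                  G         C         L
  Initial    0.1806   0.07377     2.496
  Change   -0.02924  -0.02924   0.02924
  Equil      0.1513   0.04453     2.526
  solve Keq expr → x = 0.01462; check Q = 1.4050e+05
Then remove 0.01032 M of C.
Step 3:
                  G         C         L
  Initial    0.1513   0.03421     2.526
  Change   0.007961  0.007961 -0.007961
  Equil      0.1593   0.04217     2.518
  solve Keq expr → x = -0.003981; check Q = 1.4050e+05

Q₀ = 8.25; Q < K (proceeds forward)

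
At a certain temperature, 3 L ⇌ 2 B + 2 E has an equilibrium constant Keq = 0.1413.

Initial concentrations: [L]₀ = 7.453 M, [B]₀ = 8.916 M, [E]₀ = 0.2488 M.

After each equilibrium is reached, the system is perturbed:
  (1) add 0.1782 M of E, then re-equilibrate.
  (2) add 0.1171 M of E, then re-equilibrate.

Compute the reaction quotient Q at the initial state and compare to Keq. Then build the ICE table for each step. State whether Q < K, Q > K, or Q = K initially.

Q₀ = 0.01189; Q < K (proceeds forward)

Q₀ = 0.01189 vs Keq = 0.1413 ⇒ Q<K, forward
Step 1:
                  L         B         E
  Initial     7.453     8.916    0.2488
  Change    -0.6858    0.4572    0.4572
  Equil       6.767     9.373     0.706
  solve Keq expr → x = 0.2286; check Q = 0.1413
Then add 0.1782 M of E.
Step 2:
                  L         B         E
  Initial     6.767     9.373    0.8842
  Change     0.2031   -0.1354   -0.1354
  Equil        6.97     9.238    0.7488
  solve Keq expr → x = -0.06769; check Q = 0.1413
Then add 0.1171 M of E.
Step 3:
                  L         B         E
  Initial      6.97     9.238    0.8659
  Change     0.1324  -0.08824  -0.08824
  Equil       7.103      9.15    0.7777
  solve Keq expr → x = -0.04412; check Q = 0.1413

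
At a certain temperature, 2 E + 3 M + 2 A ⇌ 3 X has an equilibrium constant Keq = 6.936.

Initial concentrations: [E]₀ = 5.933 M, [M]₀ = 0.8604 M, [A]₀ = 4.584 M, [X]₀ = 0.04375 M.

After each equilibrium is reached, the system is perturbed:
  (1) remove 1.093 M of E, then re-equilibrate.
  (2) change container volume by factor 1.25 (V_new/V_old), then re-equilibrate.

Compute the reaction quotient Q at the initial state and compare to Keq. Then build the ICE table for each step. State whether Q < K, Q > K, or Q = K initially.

Q₀ = 1.7774e-07 vs Keq = 6.936 ⇒ Q<K, forward
Step 1:
                    E           M           A           X
  I             5.933      0.8604       4.584     0.04375
  C           -0.5357     -0.8036     -0.5357      0.8036
  E             5.397     0.05685       4.048      0.8473
  solve Keq expr → x = 0.2679; check Q = 6.936
Then remove 1.093 M of E.
Step 2:
                    E           M           A           X
  I             4.304     0.05685       4.048      0.8473
  C          0.005651    0.008477    0.005651   -0.008477
  E              4.31     0.06532       4.054      0.8388
  solve Keq expr → x = -0.002826; check Q = 6.936
Then change container volume by factor 1.25 (V_new/V_old).
Step 3:
                    E           M           A           X
  I             3.448     0.05226       3.243      0.6711
  C           0.01075     0.01612     0.01075    -0.01612
  E             3.459     0.06838       3.254      0.6549
  solve Keq expr → x = -0.005375; check Q = 6.936

Q₀ = 1.7774e-07; Q < K (proceeds forward)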